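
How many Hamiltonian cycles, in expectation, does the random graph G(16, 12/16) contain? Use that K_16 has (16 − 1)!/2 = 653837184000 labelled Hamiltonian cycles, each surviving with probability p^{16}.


K_16 has (16 − 1)!/2 = 653837184000 labelled Hamiltonian cycles.
For each such Hamiltonian cycle H, let X_H = 1 if all 16 edges of H are present in G. Then P[X_H = 1] = p^{16} = (3/4)^{16} = 43046721/4294967296.
Summing the indicators: E[X] = Σ_H E[X_H] = 653837184000 · p^{16} = 653837184000 · 43046721/4294967296 = 27485885585032875/4194304.
Numerically: E[X] ≈ 6.553e+09.

E[X] = 653837184000 · (3/4)^{16} = 27485885585032875/4194304 ≈ 6.553e+09.


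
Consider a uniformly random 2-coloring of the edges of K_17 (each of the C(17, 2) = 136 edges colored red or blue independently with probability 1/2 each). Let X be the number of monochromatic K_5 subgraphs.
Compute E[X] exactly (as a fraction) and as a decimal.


Let X = Σ_S X_S over the C(17, 5) = 6188 subsets S of size 5, where X_S = 1 if the K_5 on S is monochromatic.
For a fixed S, the K_5 on S has C(5, 2) = 10 edges. P[all 10 edges red] = (1/2)^10, and likewise for blue, so P[monochromatic] = 2·(1/2)^10 = 2^{1 − 10} = 1/512.
Summing: E[X] = C(17, 5) · 2^{1 − 10} = 6188 · 1/512 = 1547/128.
Numerically: E[X] ≈ 12.085938.

E[X] = C(17,5)·2^(1−C(5,2)) = 1547/128 ≈ 12.085938.


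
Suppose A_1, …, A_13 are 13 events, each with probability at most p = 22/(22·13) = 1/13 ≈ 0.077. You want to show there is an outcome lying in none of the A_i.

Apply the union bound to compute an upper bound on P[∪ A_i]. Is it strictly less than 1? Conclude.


Union bound: P[∪_{i=1}^{13} A_i] ≤ Σ_i P[A_i] ≤ 13·p = 13·(1/13) = 1.
Numerically: 1 ≈ 1.000.
Is 1 < 1? NO.
Since the bound 1 is ≥ 1, the union bound is uninformative here; it does NOT by itself certify existence.

13·p = 1 ≈ 1.000; existence NOT certified by the union bound.


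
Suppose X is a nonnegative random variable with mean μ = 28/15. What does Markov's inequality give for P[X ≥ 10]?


μ = E[X] = 28/15, a = 10.
Markov: P[X ≥ 10] ≤ μ/a = (28/15)/10 = 14/75.
Numerically: ≈ 0.186667.
(Since a = 10 > μ = 1.866667, the bound 14/75 is < 1 and informative.)

P[X ≥ 10] ≤ 14/75 ≈ 0.186667.


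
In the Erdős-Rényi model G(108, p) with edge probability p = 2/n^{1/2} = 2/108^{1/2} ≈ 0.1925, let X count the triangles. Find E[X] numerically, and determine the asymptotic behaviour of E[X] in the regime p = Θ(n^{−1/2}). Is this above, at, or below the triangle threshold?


Number of potential triangles: C(108, 3) = 204156.
Each occurs with probability p³ ≈ (0.1925)³ ≈ 7.127781e-03.
By linearity: E[X] = C(108, 3)·p³ ≈ 204156 · 7.127781e-03 ≈ 1455.1793.
Since α = 1/2 < 1, p = c/n^{1/2} ≫ 1/n is above the triangle threshold p ~ 1/n. Asymptotically E[X] ~ (c³/6)·n^{3(1−α)} = (2³/6)·n^{1.5} → ∞; triangles are abundant w.h.p.

E[X] ≈ 1455.1793; in regime p = Θ(1/n^{1/2}) E[X] diverges (above the triangle threshold p ~ 1/n).


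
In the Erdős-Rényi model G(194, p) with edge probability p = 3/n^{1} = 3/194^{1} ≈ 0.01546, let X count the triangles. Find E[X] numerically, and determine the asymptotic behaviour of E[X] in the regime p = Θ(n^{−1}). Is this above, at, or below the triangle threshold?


Number of potential triangles: C(194, 3) = 1198144.
Each occurs with probability p³ ≈ (0.01546)³ ≈ 3.697929e-06.
By linearity: E[X] = C(194, 3)·p³ ≈ 1198144 · 3.697929e-06 ≈ 4.4307.
Here α = 1, so p = 3/n is exactly at the triangle threshold p ~ 1/n. Asymptotically E[X] → c³/6 = 3³/6 = 9/2 ≈ 4.5000, a bounded constant. In this regime the triangle count is asymptotically Poisson(c³/6).

E[X] ≈ 4.4307; in regime p = Θ(1/n^{1}) E[X] stays bounded (at the triangle threshold p ~ 1/n).


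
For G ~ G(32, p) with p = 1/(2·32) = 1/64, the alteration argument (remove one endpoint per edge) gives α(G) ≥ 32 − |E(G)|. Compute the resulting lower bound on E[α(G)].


E[|E(G)|] = C(32, 2)·p = 496 · (1/64) = 31/4.
E[α(G)] ≥ n − E[|E(G)|] = 32 − 31/4 = 97/4.
Numerically: ≈ 24.2500.
(This is only a lower bound; the true E[α(G)] may be larger.)

E[α(G)] ≥ 97/4 ≈ 24.2500.


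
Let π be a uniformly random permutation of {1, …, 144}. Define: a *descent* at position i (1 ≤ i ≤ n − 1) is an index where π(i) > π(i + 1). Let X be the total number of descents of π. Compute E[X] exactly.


Write X = Σ X_I over i = 1, …, 143, with X_I the indicator of one descent.
There are 143 indicators.
For each fixed i, the pair (π(i), π(i+1)) is a uniformly random ordered pair of distinct values from {1, …, 144}; by symmetry P[π(i) > π(i+1)] = 1/2.
By linearity: E[X] = 143 · (1/2) = (144 − 1) · (1/2) = 143/2 ≈ 71.50000.

E[X] = 143/2 = 71.50000.


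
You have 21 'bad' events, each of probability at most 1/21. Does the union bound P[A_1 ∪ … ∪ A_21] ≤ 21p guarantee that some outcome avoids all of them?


Union bound: P[∪_{i=1}^{21} A_i] ≤ Σ_i P[A_i] ≤ 21·p = 21·(1/21) = 1.
Numerically: 1 ≈ 1.00000.
Is 1 < 1? NO.
Since the bound 1 is ≥ 1, the union bound is uninformative here; it does NOT by itself certify existence.

21·p = 1 ≈ 1.00000; existence NOT certified by the union bound.


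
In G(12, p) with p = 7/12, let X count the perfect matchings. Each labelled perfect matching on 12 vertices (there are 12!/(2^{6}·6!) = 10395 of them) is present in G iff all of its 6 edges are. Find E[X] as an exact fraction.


K_12 has 12!/(2^{6}·6!) = 10395 labelled perfect matchings.
For each such perfect matching H, let X_H = 1 if all 6 edges of H are present in G. Then P[X_H = 1] = p^{6} = (7/12)^{6} = 117649/2985984.
Summing the indicators: E[X] = Σ_H E[X_H] = 10395 · p^{6} = 10395 · 117649/2985984 = 45294865/110592.
Numerically: E[X] ≈ 409.567.

E[X] = 10395 · (7/12)^{6} = 45294865/110592 ≈ 409.567.


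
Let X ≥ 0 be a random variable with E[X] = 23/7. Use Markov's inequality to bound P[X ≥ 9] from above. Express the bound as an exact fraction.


μ = E[X] = 23/7, a = 9.
Markov: P[X ≥ 9] ≤ μ/a = (23/7)/9 = 23/63.
Numerically: ≈ 0.365079.
(Since a = 9 > μ = 3.285714, the bound 23/63 is < 1 and informative.)

P[X ≥ 9] ≤ 23/63 ≈ 0.365079.


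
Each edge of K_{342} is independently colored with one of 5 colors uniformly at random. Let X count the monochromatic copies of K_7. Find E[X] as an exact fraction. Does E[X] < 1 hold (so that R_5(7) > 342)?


E[X] = C(342, 7) · 5^{1 − 21} = 102073837467888 · 5^{−20} = 102073837467888/95367431640625.
As a reduced fraction: E[X] = 102073837467888/95367431640625 ≈ 1.070.
Is E[X] < 1? NO.
Since E[X] ≥ 1, the first-moment bound is inconclusive at n = 342; it does NOT by itself certify R_5(7) > 342.

E[X] = 102073837467888/95367431640625 ≈ 1.070; E[X] ≥ 1; first-moment method inconclusive here.


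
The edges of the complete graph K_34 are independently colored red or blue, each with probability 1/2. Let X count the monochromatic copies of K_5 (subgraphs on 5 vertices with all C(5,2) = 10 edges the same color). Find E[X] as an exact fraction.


Let X = Σ_S X_S over the C(34, 5) = 278256 subsets S of size 5, where X_S = 1 if the K_5 on S is monochromatic.
For a fixed S, the K_5 on S has C(5, 2) = 10 edges. P[all 10 edges red] = (1/2)^10, and likewise for blue, so P[monochromatic] = 2·(1/2)^10 = 2^{1 − 10} = 1/512.
Summing: E[X] = C(34, 5) · 2^{1 − 10} = 278256 · 1/512 = 17391/32.
Numerically: E[X] ≈ 543.468750.

E[X] = C(34,5)·2^(1−C(5,2)) = 17391/32 ≈ 543.468750.


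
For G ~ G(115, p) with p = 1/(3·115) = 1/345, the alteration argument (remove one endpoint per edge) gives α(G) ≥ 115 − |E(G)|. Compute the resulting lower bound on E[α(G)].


E[|E(G)|] = C(115, 2)·p = 6555 · (1/345) = 19.
E[α(G)] ≥ n − E[|E(G)|] = 115 − 19 = 96.
Numerically: ≈ 96.000000.
(This is only a lower bound; the true E[α(G)] may be larger.)

E[α(G)] ≥ 96 ≈ 96.000000.


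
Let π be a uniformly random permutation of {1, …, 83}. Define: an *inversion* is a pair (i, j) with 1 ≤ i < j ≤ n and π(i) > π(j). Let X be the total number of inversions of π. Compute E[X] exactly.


Write X = Σ X_I over the C(83, 2) = 3403 pairs i < j, with X_I the indicator of one inversion.
There are 3403 indicators.
For each fixed pair i < j, the values π(i) and π(j) are two distinct elements of {1, …, 83} in uniformly random order; by symmetry P[π(i) > π(j)] = 1/2.
By linearity: E[X] = 3403 · (1/2) = C(83, 2) · (1/2) = 3403/2 = 3403/2 ≈ 1701.5000.

E[X] = 3403/2 = 1701.5000.


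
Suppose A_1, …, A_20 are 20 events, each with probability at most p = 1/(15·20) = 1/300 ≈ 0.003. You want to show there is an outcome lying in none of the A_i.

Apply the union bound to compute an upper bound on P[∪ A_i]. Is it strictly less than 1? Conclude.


Union bound: P[∪_{i=1}^{20} A_i] ≤ Σ_i P[A_i] ≤ 20·p = 20·(1/300) = 1/15.
Numerically: 1/15 ≈ 0.067.
Is 1/15 < 1? YES.
Since P[∪ A_i] ≤ 1/15 < 1, the complement has P[∩ A_i^c] ≥ 1 − 1/15 = 14/15 > 0, so some outcome avoids every A_i.

20·p = 1/15 ≈ 0.067; existence CERTIFIED by the union bound.


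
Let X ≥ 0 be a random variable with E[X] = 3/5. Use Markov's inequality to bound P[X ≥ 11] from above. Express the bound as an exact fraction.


μ = E[X] = 3/5, a = 11.
Markov: P[X ≥ 11] ≤ μ/a = (3/5)/11 = 3/55.
Numerically: ≈ 0.0545.
(Since a = 11 > μ = 0.6000, the bound 3/55 is < 1 and informative.)

P[X ≥ 11] ≤ 3/55 ≈ 0.0545.


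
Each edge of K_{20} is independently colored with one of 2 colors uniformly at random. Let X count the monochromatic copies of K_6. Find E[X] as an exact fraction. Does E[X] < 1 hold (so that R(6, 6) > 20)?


E[X] = C(20, 6) · 2^{1 − 15} = 38760 · 2^{−14} = 38760/16384.
As a reduced fraction: E[X] = 4845/2048 ≈ 2.3657227.
Is E[X] < 1? NO.
Since E[X] ≥ 1, the first-moment bound is inconclusive at n = 20; it does NOT by itself certify R(6, 6) > 20.

E[X] = 4845/2048 ≈ 2.3657227; E[X] ≥ 1; first-moment method inconclusive here.


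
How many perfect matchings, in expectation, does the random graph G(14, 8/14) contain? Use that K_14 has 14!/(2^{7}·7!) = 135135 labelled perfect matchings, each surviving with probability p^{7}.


K_14 has 14!/(2^{7}·7!) = 135135 labelled perfect matchings.
For each such perfect matching H, let X_H = 1 if all 7 edges of H are present in G. Then P[X_H = 1] = p^{7} = (4/7)^{7} = 16384/823543.
By linearity of expectation: E[X] = Σ_H E[X_H] = 135135 · p^{7} = 135135 · 16384/823543 = 316293120/117649.
Numerically: E[X] ≈ 2688.45.

E[X] = 135135 · (4/7)^{7} = 316293120/117649 ≈ 2688.45.


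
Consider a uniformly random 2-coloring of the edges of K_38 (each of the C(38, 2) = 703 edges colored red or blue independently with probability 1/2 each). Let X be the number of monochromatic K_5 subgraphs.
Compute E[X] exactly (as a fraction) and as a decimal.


Let X = Σ_S X_S over the C(38, 5) = 501942 subsets S of size 5, where X_S = 1 if the K_5 on S is monochromatic.
For a fixed S, the K_5 on S has C(5, 2) = 10 edges. P[all 10 edges red] = (1/2)^10, and likewise for blue, so P[monochromatic] = 2·(1/2)^10 = 2^{1 − 10} = 1/512.
Summing: E[X] = C(38, 5) · 2^{1 − 10} = 501942 · 1/512 = 250971/256.
Numerically: E[X] ≈ 980.3555.

E[X] = C(38,5)·2^(1−C(5,2)) = 250971/256 ≈ 980.3555.


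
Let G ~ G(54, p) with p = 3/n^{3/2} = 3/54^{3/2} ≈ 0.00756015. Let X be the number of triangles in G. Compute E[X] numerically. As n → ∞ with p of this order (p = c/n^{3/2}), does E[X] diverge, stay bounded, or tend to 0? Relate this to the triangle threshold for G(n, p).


Number of potential triangles: C(54, 3) = 24804.
Each occurs with probability p³ ≈ (0.00756015)³ ≈ 4.32107540e-07.
By linearity: E[X] = C(54, 3)·p³ ≈ 24804 · 4.32107540e-07 ≈ 0.010718.
Since α = 3/2 > 1, p = c/n^{3/2} = o(1/n) is below the triangle threshold p ~ 1/n. Asymptotically E[X] ~ (c³/6)·n^{3(1−α)} = (3³/6)·n^{-1.5} → 0, so by Markov's inequality G has no triangles w.h.p.

E[X] ≈ 0.010718; in regime p = Θ(1/n^{3/2}) E[X] tends to 0 (below the triangle threshold p ~ 1/n).


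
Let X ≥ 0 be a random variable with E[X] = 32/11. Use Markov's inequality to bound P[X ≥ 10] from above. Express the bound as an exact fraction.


μ = E[X] = 32/11, a = 10.
Markov: P[X ≥ 10] ≤ μ/a = (32/11)/10 = 16/55.
Numerically: ≈ 0.29091.
(Since a = 10 > μ = 2.90909, the bound 16/55 is < 1 and informative.)

P[X ≥ 10] ≤ 16/55 ≈ 0.29091.


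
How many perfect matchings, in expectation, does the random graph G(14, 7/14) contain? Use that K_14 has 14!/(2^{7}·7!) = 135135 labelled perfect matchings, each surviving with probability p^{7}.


K_14 has 14!/(2^{7}·7!) = 135135 labelled perfect matchings.
For each such perfect matching H, let X_H = 1 if all 7 edges of H are present in G. Then P[X_H = 1] = p^{7} = (1/2)^{7} = 1/128.
By linearity: E[X] = Σ_H E[X_H] = 135135 · p^{7} = 135135 · 1/128 = 135135/128.
Numerically: E[X] ≈ 1.06e+03.

E[X] = 135135 · (1/2)^{7} = 135135/128 ≈ 1.06e+03.


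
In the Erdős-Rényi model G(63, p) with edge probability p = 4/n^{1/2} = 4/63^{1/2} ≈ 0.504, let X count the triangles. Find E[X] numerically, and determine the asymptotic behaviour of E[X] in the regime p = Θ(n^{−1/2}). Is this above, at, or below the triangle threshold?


Number of potential triangles: C(63, 3) = 39711.
Each occurs with probability p³ ≈ (0.504)³ ≈ 1.279880e-01.
By linearity: E[X] = C(63, 3)·p³ ≈ 39711 · 1.279880e-01 ≈ 5082.5303.
Since α = 1/2 < 1, p = c/n^{1/2} ≫ 1/n is above the triangle threshold p ~ 1/n. Asymptotically E[X] ~ (c³/6)·n^{3(1−α)} = (4³/6)·n^{1.5} → ∞; triangles are abundant w.h.p.

E[X] ≈ 5082.5303; in regime p = Θ(1/n^{1/2}) E[X] diverges (above the triangle threshold p ~ 1/n).


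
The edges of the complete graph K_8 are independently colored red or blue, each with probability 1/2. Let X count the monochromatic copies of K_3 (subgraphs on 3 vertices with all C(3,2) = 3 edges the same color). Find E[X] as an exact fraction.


Let X = Σ_S X_S over the C(8, 3) = 56 subsets S of size 3, where X_S = 1 if the K_3 on S is monochromatic.
For a fixed S, the K_3 on S has C(3, 2) = 3 edges. P[all 3 edges red] = (1/2)^3, and likewise for blue, so P[monochromatic] = 2·(1/2)^3 = 2^{1 − 3} = 1/4.
By linearity of expectation: E[X] = C(8, 3) · 2^{1 − 3} = 56 · 1/4 = 14.
Numerically: E[X] ≈ 14.000.

E[X] = C(8,3)·2^(1−C(3,2)) = 14 ≈ 14.000.


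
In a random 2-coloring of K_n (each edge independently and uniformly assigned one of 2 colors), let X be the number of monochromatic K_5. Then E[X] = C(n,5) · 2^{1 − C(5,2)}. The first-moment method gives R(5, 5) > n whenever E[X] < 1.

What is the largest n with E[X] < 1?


We need C(n, 5) · 2^{1 − 10} < 1, i.e. C(n, 5) < 2^{10 − 1} = 512.
Check values of n near the boundary:
  n = 10: C(10, 5) = 252; 252 < 512? YES
  n = 11: C(11, 5) = 462; 462 < 512? YES
  n = 12: C(12, 5) = 792; 792 < 512? NO
  n = 13: C(13, 5) = 1287; 1287 < 512? NO
The largest n with C(n, 5) < 512 is n = 11 (where E[X] = 231/256 ≈ 0.902344). Hence R(5, 5) > 11, i.e. R(5, 5) ≥ 12.

Largest n = 11; hence R(5, 5) > 11.


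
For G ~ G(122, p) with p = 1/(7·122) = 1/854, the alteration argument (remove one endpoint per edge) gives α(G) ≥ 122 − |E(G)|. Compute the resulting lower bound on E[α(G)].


E[|E(G)|] = C(122, 2)·p = 7381 · (1/854) = 121/14.
E[α(G)] ≥ n − E[|E(G)|] = 122 − 121/14 = 1587/14.
Numerically: ≈ 113.357.
(This is only a lower bound; the true E[α(G)] may be larger.)

E[α(G)] ≥ 1587/14 ≈ 113.357.


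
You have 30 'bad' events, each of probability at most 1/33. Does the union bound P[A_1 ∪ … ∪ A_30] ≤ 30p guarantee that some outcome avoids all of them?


Union bound: P[∪_{i=1}^{30} A_i] ≤ Σ_i P[A_i] ≤ 30·p = 30·(1/33) = 10/11.
Numerically: 10/11 ≈ 0.90909.
Is 10/11 < 1? YES.
Since P[∪ A_i] ≤ 10/11 < 1, the complement has P[∩ A_i^c] ≥ 1 − 10/11 = 1/11 > 0, so some outcome avoids every A_i.

30·p = 10/11 ≈ 0.90909; existence CERTIFIED by the union bound.


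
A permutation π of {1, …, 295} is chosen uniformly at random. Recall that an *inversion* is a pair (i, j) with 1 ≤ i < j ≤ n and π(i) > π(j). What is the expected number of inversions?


Write X = Σ X_I over the C(295, 2) = 43365 pairs i < j, with X_I the indicator of one inversion.
There are 43365 indicators.
For each fixed pair i < j, the values π(i) and π(j) are two distinct elements of {1, …, 295} in uniformly random order; by symmetry P[π(i) > π(j)] = 1/2.
By linearity: E[X] = 43365 · (1/2) = C(295, 2) · (1/2) = 43365/2 = 43365/2 ≈ 21682.50000.

E[X] = 43365/2 = 21682.50000.


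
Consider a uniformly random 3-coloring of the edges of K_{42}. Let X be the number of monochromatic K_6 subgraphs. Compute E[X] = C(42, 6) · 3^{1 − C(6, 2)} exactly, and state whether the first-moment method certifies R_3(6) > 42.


E[X] = C(42, 6) · 3^{1 − 15} = 5245786 · 3^{−14} = 5245786/4782969.
As a reduced fraction: E[X] = 5245786/4782969 ≈ 1.0968.
Is E[X] < 1? NO.
Since E[X] ≥ 1, the first-moment bound is inconclusive at n = 42; it does NOT by itself certify R_3(6) > 42.

E[X] = 5245786/4782969 ≈ 1.0968; E[X] ≥ 1; first-moment method inconclusive here.


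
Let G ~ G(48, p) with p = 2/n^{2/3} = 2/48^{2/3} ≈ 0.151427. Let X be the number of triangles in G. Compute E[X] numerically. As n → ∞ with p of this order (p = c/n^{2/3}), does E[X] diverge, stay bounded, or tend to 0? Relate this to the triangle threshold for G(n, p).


Number of potential triangles: C(48, 3) = 17296.
Each occurs with probability p³ ≈ (0.151427)³ ≈ 3.47222222e-03.
By linearity: E[X] = C(48, 3)·p³ ≈ 17296 · 3.47222222e-03 ≈ 60.055556.
Since α = 2/3 < 1, p = c/n^{2/3} ≫ 1/n is above the triangle threshold p ~ 1/n. Asymptotically E[X] ~ (c³/6)·n^{3(1−α)} = (2³/6)·n^{1} → ∞; triangles are abundant w.h.p.

E[X] ≈ 60.055556; in regime p = Θ(1/n^{2/3}) E[X] diverges (above the triangle threshold p ~ 1/n).


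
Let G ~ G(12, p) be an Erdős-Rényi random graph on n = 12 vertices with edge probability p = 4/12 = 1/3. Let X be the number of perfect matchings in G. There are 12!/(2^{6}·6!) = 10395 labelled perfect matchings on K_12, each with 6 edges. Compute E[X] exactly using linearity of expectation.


K_12 has 12!/(2^{6}·6!) = 10395 labelled perfect matchings.
For each such perfect matching H, let X_H = 1 if all 6 edges of H are present in G. Then P[X_H = 1] = p^{6} = (1/3)^{6} = 1/729.
By linearity of expectation: E[X] = Σ_H E[X_H] = 10395 · p^{6} = 10395 · 1/729 = 385/27.
Numerically: E[X] ≈ 14.3.

E[X] = 10395 · (1/3)^{6} = 385/27 ≈ 14.3.


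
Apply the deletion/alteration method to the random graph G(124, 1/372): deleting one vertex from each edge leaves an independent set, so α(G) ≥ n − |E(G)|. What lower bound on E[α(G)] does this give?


E[|E(G)|] = C(124, 2)·p = 7626 · (1/372) = 41/2.
E[α(G)] ≥ n − E[|E(G)|] = 124 − 41/2 = 207/2.
Numerically: ≈ 103.50000.
(This is only a lower bound; the true E[α(G)] may be larger.)

E[α(G)] ≥ 207/2 ≈ 103.50000.


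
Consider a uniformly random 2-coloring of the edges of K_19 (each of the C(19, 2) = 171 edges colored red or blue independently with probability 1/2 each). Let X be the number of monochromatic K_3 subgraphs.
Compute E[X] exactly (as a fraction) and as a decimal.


Let X = Σ_S X_S over the C(19, 3) = 969 subsets S of size 3, where X_S = 1 if the K_3 on S is monochromatic.
For a fixed S, the K_3 on S has C(3, 2) = 3 edges. P[all 3 edges red] = (1/2)^3, and likewise for blue, so P[monochromatic] = 2·(1/2)^3 = 2^{1 − 3} = 1/4.
Summing: E[X] = C(19, 3) · 2^{1 − 3} = 969 · 1/4 = 969/4.
Numerically: E[X] ≈ 242.2500.

E[X] = C(19,3)·2^(1−C(3,2)) = 969/4 ≈ 242.2500.


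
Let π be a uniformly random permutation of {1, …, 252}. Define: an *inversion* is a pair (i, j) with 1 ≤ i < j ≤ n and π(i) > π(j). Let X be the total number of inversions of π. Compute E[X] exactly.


Write X = Σ X_I over the C(252, 2) = 31626 pairs i < j, with X_I the indicator of one inversion.
There are 31626 indicators.
For each fixed pair i < j, the values π(i) and π(j) are two distinct elements of {1, …, 252} in uniformly random order; by symmetry P[π(i) > π(j)] = 1/2.
By linearity: E[X] = 31626 · (1/2) = C(252, 2) · (1/2) = 31626/2 = 15813 ≈ 15813.000000.

E[X] = 15813 = 15813.000000.


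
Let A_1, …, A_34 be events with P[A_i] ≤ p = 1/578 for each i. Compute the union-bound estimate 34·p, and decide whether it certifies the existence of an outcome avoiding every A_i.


Union bound: P[∪_{i=1}^{34} A_i] ≤ Σ_i P[A_i] ≤ 34·p = 34·(1/578) = 1/17.
Numerically: 1/17 ≈ 0.0588.
Is 1/17 < 1? YES.
Since P[∪ A_i] ≤ 1/17 < 1, the complement has P[∩ A_i^c] ≥ 1 − 1/17 = 16/17 > 0, so some outcome avoids every A_i.

34·p = 1/17 ≈ 0.0588; existence CERTIFIED by the union bound.


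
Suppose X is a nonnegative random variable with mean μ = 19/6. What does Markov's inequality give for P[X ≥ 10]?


μ = E[X] = 19/6, a = 10.
Markov: P[X ≥ 10] ≤ μ/a = (19/6)/10 = 19/60.
Numerically: ≈ 0.317.
(Since a = 10 > μ = 3.167, the bound 19/60 is < 1 and informative.)

P[X ≥ 10] ≤ 19/60 ≈ 0.317.


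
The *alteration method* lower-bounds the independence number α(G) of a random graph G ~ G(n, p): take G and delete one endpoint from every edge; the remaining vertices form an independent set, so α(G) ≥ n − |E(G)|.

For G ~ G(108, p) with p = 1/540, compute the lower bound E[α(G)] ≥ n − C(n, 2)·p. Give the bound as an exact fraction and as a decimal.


E[|E(G)|] = C(108, 2)·p = 5778 · (1/540) = 107/10.
E[α(G)] ≥ n − E[|E(G)|] = 108 − 107/10 = 973/10.
Numerically: ≈ 97.300.
(This is only a lower bound; the true E[α(G)] may be larger.)

E[α(G)] ≥ 973/10 ≈ 97.300.


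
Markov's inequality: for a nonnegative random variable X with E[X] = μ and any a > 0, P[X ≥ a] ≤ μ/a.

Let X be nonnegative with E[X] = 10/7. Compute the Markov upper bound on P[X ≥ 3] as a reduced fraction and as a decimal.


μ = E[X] = 10/7, a = 3.
Markov: P[X ≥ 3] ≤ μ/a = (10/7)/3 = 10/21.
Numerically: ≈ 0.4762.
(Since a = 3 > μ = 1.4286, the bound 10/21 is < 1 and informative.)

P[X ≥ 3] ≤ 10/21 ≈ 0.4762.


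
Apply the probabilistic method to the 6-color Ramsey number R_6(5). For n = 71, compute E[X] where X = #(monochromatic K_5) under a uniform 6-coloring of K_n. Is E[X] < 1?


E[X] = C(71, 5) · 6^{1 − 10} = 13019909 · 6^{−9} = 13019909/10077696.
As a reduced fraction: E[X] = 13019909/10077696 ≈ 1.291953.
Is E[X] < 1? NO.
Since E[X] ≥ 1, the first-moment bound is inconclusive at n = 71; it does NOT by itself certify R_6(5) > 71.

E[X] = 13019909/10077696 ≈ 1.291953; E[X] ≥ 1; first-moment method inconclusive here.


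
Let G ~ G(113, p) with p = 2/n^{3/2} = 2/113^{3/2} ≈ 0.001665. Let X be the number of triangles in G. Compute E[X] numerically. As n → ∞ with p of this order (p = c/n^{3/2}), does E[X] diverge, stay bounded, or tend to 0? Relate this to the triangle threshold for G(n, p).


Number of potential triangles: C(113, 3) = 234136.
Each occurs with probability p³ ≈ (0.001665)³ ≈ 4.6156938e-09.
By linearity: E[X] = C(113, 3)·p³ ≈ 234136 · 4.6156938e-09 ≈ 0.00108.
Since α = 3/2 > 1, p = c/n^{3/2} = o(1/n) is below the triangle threshold p ~ 1/n. Asymptotically E[X] ~ (c³/6)·n^{3(1−α)} = (2³/6)·n^{-1.5} → 0, so by Markov's inequality G has no triangles w.h.p.

E[X] ≈ 0.00108; in regime p = Θ(1/n^{3/2}) E[X] tends to 0 (below the triangle threshold p ~ 1/n).


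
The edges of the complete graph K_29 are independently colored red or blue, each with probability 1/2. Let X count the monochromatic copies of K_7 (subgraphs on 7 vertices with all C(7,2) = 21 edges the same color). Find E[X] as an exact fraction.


Let X = Σ_S X_S over the C(29, 7) = 1560780 subsets S of size 7, where X_S = 1 if the K_7 on S is monochromatic.
For a fixed S, the K_7 on S has C(7, 2) = 21 edges. P[all 21 edges red] = (1/2)^21, and likewise for blue, so P[monochromatic] = 2·(1/2)^21 = 2^{1 − 21} = 1/1048576.
Summing: E[X] = C(29, 7) · 2^{1 − 21} = 1560780 · 1/1048576 = 390195/262144.
Numerically: E[X] ≈ 1.488.

E[X] = C(29,7)·2^(1−C(7,2)) = 390195/262144 ≈ 1.488.


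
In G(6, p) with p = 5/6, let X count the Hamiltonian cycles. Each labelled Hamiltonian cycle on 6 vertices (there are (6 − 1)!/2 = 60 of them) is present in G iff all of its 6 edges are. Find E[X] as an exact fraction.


K_6 has (6 − 1)!/2 = 60 labelled Hamiltonian cycles.
For each such Hamiltonian cycle H, let X_H = 1 if all 6 edges of H are present in G. Then P[X_H = 1] = p^{6} = (5/6)^{6} = 15625/46656.
By linearity of expectation: E[X] = Σ_H E[X_H] = 60 · p^{6} = 60 · 15625/46656 = 78125/3888.
Numerically: E[X] ≈ 20.094.

E[X] = 60 · (5/6)^{6} = 78125/3888 ≈ 20.094.


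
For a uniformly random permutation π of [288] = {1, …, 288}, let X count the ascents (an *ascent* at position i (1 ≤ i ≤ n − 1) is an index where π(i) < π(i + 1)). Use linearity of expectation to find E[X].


Write X = Σ X_I over i = 1, …, 287, with X_I the indicator of one ascent.
There are 287 indicators.
For each fixed i, the pair (π(i), π(i+1)) is a uniformly random ordered pair of distinct values from {1, …, 288}; by symmetry P[π(i) < π(i+1)] = 1/2.
By linearity: E[X] = 287 · (1/2) = (288 − 1) · (1/2) = 287/2 ≈ 143.5000.

E[X] = 287/2 = 143.5000.


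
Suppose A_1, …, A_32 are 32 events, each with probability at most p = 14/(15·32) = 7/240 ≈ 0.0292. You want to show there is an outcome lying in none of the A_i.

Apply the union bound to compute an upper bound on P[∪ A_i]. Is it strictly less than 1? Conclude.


Union bound: P[∪_{i=1}^{32} A_i] ≤ Σ_i P[A_i] ≤ 32·p = 32·(7/240) = 14/15.
Numerically: 14/15 ≈ 0.9333.
Is 14/15 < 1? YES.
Since P[∪ A_i] ≤ 14/15 < 1, the complement has P[∩ A_i^c] ≥ 1 − 14/15 = 1/15 > 0, so some outcome avoids every A_i.

32·p = 14/15 ≈ 0.9333; existence CERTIFIED by the union bound.


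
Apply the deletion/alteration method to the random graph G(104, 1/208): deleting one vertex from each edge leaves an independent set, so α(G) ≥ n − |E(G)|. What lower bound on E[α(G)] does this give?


E[|E(G)|] = C(104, 2)·p = 5356 · (1/208) = 103/4.
E[α(G)] ≥ n − E[|E(G)|] = 104 − 103/4 = 313/4.
Numerically: ≈ 78.250.
(This is only a lower bound; the true E[α(G)] may be larger.)

E[α(G)] ≥ 313/4 ≈ 78.250.


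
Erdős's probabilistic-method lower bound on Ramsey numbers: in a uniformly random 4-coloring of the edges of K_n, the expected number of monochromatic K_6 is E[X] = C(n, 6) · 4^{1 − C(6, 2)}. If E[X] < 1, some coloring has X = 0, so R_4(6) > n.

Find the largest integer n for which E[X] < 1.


We need C(n, 6) · 4^{1 − 15} < 1, i.e. C(n, 6) < 4^{15 − 1} = 268435456.
Check values of n near the boundary:
  n = 75: C(75, 6) = 201359550; 201359550 < 268435456? YES
  n = 76: C(76, 6) = 218618940; 218618940 < 268435456? YES
  n = 77: C(77, 6) = 237093780; 237093780 < 268435456? YES
  n = 78: C(78, 6) = 256851595; 256851595 < 268435456? YES
  n = 79: C(79, 6) = 277962685; 277962685 < 268435456? NO
The largest n with C(n, 6) < 268435456 is n = 78 (where E[X] = 256851595/268435456 ≈ 0.9568). Hence R_4(6) > 78, i.e. R_4(6) ≥ 79.

Largest n = 78; hence R_4(6) > 78.


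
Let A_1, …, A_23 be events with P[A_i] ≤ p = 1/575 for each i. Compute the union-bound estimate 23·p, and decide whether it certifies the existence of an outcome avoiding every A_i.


Union bound: P[∪_{i=1}^{23} A_i] ≤ Σ_i P[A_i] ≤ 23·p = 23·(1/575) = 1/25.
Numerically: 1/25 ≈ 0.040.
Is 1/25 < 1? YES.
Since P[∪ A_i] ≤ 1/25 < 1, the complement has P[∩ A_i^c] ≥ 1 − 1/25 = 24/25 > 0, so some outcome avoids every A_i.

23·p = 1/25 ≈ 0.040; existence CERTIFIED by the union bound.


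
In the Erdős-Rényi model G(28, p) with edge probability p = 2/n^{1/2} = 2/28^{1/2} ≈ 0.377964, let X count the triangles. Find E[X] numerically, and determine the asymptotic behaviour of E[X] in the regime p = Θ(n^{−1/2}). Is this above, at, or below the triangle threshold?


Number of potential triangles: C(28, 3) = 3276.
Each occurs with probability p³ ≈ (0.377964)³ ≈ 5.39949247e-02.
By linearity: E[X] = C(28, 3)·p³ ≈ 3276 · 5.39949247e-02 ≈ 176.887373.
Since α = 1/2 < 1, p = c/n^{1/2} ≫ 1/n is above the triangle threshold p ~ 1/n. Asymptotically E[X] ~ (c³/6)·n^{3(1−α)} = (2³/6)·n^{1.5} → ∞; triangles are abundant w.h.p.

E[X] ≈ 176.887373; in regime p = Θ(1/n^{1/2}) E[X] diverges (above the triangle threshold p ~ 1/n).


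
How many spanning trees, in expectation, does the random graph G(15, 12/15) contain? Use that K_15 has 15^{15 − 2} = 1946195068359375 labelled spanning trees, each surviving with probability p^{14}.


K_15 has 15^{15 − 2} = 1946195068359375 labelled spanning trees.
For each such spanning tree H, let X_H = 1 if all 14 edges of H are present in G. Then P[X_H = 1] = p^{14} = (4/5)^{14} = 268435456/6103515625.
Summing the indicators: E[X] = Σ_H E[X_H] = 1946195068359375 · p^{14} = 1946195068359375 · 268435456/6103515625 = 427972821516288/5.
Numerically: E[X] ≈ 8.55946e+13.

E[X] = 1946195068359375 · (4/5)^{14} = 427972821516288/5 ≈ 8.55946e+13.


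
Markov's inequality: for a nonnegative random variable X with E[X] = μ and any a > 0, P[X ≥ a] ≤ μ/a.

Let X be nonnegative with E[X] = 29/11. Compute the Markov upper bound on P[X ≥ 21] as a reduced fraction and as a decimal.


μ = E[X] = 29/11, a = 21.
Markov: P[X ≥ 21] ≤ μ/a = (29/11)/21 = 29/231.
Numerically: ≈ 0.1255.
(Since a = 21 > μ = 2.6364, the bound 29/231 is < 1 and informative.)

P[X ≥ 21] ≤ 29/231 ≈ 0.1255.


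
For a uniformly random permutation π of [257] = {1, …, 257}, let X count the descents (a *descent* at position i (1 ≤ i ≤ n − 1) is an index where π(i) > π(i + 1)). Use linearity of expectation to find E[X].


Write X = Σ X_I over i = 1, …, 256, with X_I the indicator of one descent.
There are 256 indicators.
For each fixed i, the pair (π(i), π(i+1)) is a uniformly random ordered pair of distinct values from {1, …, 257}; by symmetry P[π(i) > π(i+1)] = 1/2.
By linearity: E[X] = 256 · (1/2) = (257 − 1) · (1/2) = 128 ≈ 128.00000.

E[X] = 128 = 128.00000.


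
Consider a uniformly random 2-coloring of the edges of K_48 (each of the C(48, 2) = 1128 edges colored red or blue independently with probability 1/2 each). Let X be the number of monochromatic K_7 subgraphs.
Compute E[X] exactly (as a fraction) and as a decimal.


Let X = Σ_S X_S over the C(48, 7) = 73629072 subsets S of size 7, where X_S = 1 if the K_7 on S is monochromatic.
For a fixed S, the K_7 on S has C(7, 2) = 21 edges. P[all 21 edges red] = (1/2)^21, and likewise for blue, so P[monochromatic] = 2·(1/2)^21 = 2^{1 − 21} = 1/1048576.
Summing: E[X] = C(48, 7) · 2^{1 − 21} = 73629072 · 1/1048576 = 4601817/65536.
Numerically: E[X] ≈ 70.218.

E[X] = C(48,7)·2^(1−C(7,2)) = 4601817/65536 ≈ 70.218.


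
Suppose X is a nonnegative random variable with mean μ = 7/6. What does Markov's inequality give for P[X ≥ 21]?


μ = E[X] = 7/6, a = 21.
Markov: P[X ≥ 21] ≤ μ/a = (7/6)/21 = 1/18.
Numerically: ≈ 0.0556.
(Since a = 21 > μ = 1.1667, the bound 1/18 is < 1 and informative.)

P[X ≥ 21] ≤ 1/18 ≈ 0.0556.


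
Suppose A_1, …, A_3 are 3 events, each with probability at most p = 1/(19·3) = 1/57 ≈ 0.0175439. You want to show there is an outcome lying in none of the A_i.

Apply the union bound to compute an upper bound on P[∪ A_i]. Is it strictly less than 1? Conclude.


Union bound: P[∪_{i=1}^{3} A_i] ≤ Σ_i P[A_i] ≤ 3·p = 3·(1/57) = 1/19.
Numerically: 1/19 ≈ 0.0526316.
Is 1/19 < 1? YES.
Since P[∪ A_i] ≤ 1/19 < 1, the complement has P[∩ A_i^c] ≥ 1 − 1/19 = 18/19 > 0, so some outcome avoids every A_i.

3·p = 1/19 ≈ 0.0526316; existence CERTIFIED by the union bound.


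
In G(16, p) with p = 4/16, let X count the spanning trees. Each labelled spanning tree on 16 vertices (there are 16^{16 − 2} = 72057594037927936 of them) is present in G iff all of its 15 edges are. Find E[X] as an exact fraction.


K_16 has 16^{16 − 2} = 72057594037927936 labelled spanning trees.
For each such spanning tree H, let X_H = 1 if all 15 edges of H are present in G. Then P[X_H = 1] = p^{15} = (1/4)^{15} = 1/1073741824.
By linearity: E[X] = Σ_H E[X_H] = 72057594037927936 · p^{15} = 72057594037927936 · 1/1073741824 = 67108864.
Numerically: E[X] ≈ 6.71e+07.

E[X] = 72057594037927936 · (1/4)^{15} = 67108864 ≈ 6.71e+07.


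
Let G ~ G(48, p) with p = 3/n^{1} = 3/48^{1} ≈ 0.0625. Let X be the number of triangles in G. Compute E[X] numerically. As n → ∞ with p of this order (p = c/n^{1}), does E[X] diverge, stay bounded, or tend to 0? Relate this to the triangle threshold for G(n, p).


Number of potential triangles: C(48, 3) = 17296.
Each occurs with probability p³ ≈ (0.0625)³ ≈ 2.44141e-04.
By linearity: E[X] = C(48, 3)·p³ ≈ 17296 · 2.44141e-04 ≈ 4.223.
Here α = 1, so p = 3/n is exactly at the triangle threshold p ~ 1/n. Asymptotically E[X] → c³/6 = 3³/6 = 9/2 ≈ 4.500, a bounded constant. In this regime the triangle count is asymptotically Poisson(c³/6).

E[X] ≈ 4.223; in regime p = Θ(1/n^{1}) E[X] stays bounded (at the triangle threshold p ~ 1/n).


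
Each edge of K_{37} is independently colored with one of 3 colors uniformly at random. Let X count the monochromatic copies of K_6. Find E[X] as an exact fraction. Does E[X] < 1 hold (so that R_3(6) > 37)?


E[X] = C(37, 6) · 3^{1 − 15} = 2324784 · 3^{−14} = 2324784/4782969.
As a reduced fraction: E[X] = 774928/1594323 ≈ 0.486.
Is E[X] < 1? YES.
Since E[X] < 1, there exists a 3-coloring of K_{37} with no monochromatic K_6; hence R_3(6) > 37.

E[X] = 774928/1594323 ≈ 0.486; E[X] < 1, so R_3(6) > 37.


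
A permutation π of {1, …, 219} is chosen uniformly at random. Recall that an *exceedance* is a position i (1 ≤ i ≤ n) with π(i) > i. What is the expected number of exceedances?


Write X = Σ_{i=1}^{219} X_i, where X_i = 1_{π(i) > i}.
For each fixed i, π(i) is uniform over {1, …, 219} (marginal of a uniform permutation), so P[π(i) > i] = (n − i)/n. Summing: Σ_{i=1}^{219} (n − i)/n = (0 + 1 + … + 218)/219 = 219(219 − 1)/(2·219) = (219 − 1)/2.
Hence E[X] = Σ_{i=1}^{219} (219 − i)/219 = 109 ≈ 109.000000.

E[X] = 109 = 109.000000.


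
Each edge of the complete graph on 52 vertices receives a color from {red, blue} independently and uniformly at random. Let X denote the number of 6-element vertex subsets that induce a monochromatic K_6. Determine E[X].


Let X = Σ_S X_S over the C(52, 6) = 20358520 subsets S of size 6, where X_S = 1 if the K_6 on S is monochromatic.
For a fixed S, the K_6 on S has C(6, 2) = 15 edges. P[all 15 edges red] = (1/2)^15, and likewise for blue, so P[monochromatic] = 2·(1/2)^15 = 2^{1 − 15} = 1/16384.
Summing: E[X] = C(52, 6) · 2^{1 − 15} = 20358520 · 1/16384 = 2544815/2048.
Numerically: E[X] ≈ 1242.585449.

E[X] = C(52,6)·2^(1−C(6,2)) = 2544815/2048 ≈ 1242.585449.


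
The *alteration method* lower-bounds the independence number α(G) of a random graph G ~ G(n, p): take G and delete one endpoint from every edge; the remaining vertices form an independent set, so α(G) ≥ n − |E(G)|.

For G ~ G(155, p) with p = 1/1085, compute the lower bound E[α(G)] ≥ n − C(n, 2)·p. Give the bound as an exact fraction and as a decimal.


E[|E(G)|] = C(155, 2)·p = 11935 · (1/1085) = 11.
E[α(G)] ≥ n − E[|E(G)|] = 155 − 11 = 144.
Numerically: ≈ 144.000.
(This is only a lower bound; the true E[α(G)] may be larger.)

E[α(G)] ≥ 144 ≈ 144.000.


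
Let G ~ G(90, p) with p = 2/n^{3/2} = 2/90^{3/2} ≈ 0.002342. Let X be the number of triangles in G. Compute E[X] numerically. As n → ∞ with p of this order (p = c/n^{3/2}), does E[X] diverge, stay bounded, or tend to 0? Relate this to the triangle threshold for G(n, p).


Number of potential triangles: C(90, 3) = 117480.
Each occurs with probability p³ ≈ (0.002342)³ ≈ 1.285283e-08.
By linearity: E[X] = C(90, 3)·p³ ≈ 117480 · 1.285283e-08 ≈ 0.0015.
Since α = 3/2 > 1, p = c/n^{3/2} = o(1/n) is below the triangle threshold p ~ 1/n. Asymptotically E[X] ~ (c³/6)·n^{3(1−α)} = (2³/6)·n^{-1.5} → 0, so by Markov's inequality G has no triangles w.h.p.

E[X] ≈ 0.0015; in regime p = Θ(1/n^{3/2}) E[X] tends to 0 (below the triangle threshold p ~ 1/n).


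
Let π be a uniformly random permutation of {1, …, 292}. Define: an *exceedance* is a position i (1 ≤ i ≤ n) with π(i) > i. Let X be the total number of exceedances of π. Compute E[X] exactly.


Write X = Σ_{i=1}^{292} X_i, where X_i = 1_{π(i) > i}.
For each fixed i, π(i) is uniform over {1, …, 292} (marginal of a uniform permutation), so P[π(i) > i] = (n − i)/n. Summing: Σ_{i=1}^{292} (n − i)/n = (0 + 1 + … + 291)/292 = 292(292 − 1)/(2·292) = (292 − 1)/2.
Hence E[X] = Σ_{i=1}^{292} (292 − i)/292 = 291/2 ≈ 145.500.

E[X] = 291/2 = 145.500.


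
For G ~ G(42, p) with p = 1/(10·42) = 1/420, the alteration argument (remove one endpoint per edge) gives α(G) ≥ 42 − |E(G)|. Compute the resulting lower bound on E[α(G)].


E[|E(G)|] = C(42, 2)·p = 861 · (1/420) = 41/20.
E[α(G)] ≥ n − E[|E(G)|] = 42 − 41/20 = 799/20.
Numerically: ≈ 39.9500.
(This is only a lower bound; the true E[α(G)] may be larger.)

E[α(G)] ≥ 799/20 ≈ 39.9500.


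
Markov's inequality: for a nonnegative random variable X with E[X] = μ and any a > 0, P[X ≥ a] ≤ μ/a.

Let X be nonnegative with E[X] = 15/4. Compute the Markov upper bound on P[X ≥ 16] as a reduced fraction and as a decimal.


μ = E[X] = 15/4, a = 16.
Markov: P[X ≥ 16] ≤ μ/a = (15/4)/16 = 15/64.
Numerically: ≈ 0.23438.
(Since a = 16 > μ = 3.75000, the bound 15/64 is < 1 and informative.)

P[X ≥ 16] ≤ 15/64 ≈ 0.23438.


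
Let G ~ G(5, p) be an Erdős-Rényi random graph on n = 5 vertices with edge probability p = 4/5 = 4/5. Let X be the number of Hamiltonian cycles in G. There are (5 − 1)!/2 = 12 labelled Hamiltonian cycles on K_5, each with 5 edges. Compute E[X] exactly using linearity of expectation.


K_5 has (5 − 1)!/2 = 12 labelled Hamiltonian cycles.
For each such Hamiltonian cycle H, let X_H = 1 if all 5 edges of H are present in G. Then P[X_H = 1] = p^{5} = (4/5)^{5} = 1024/3125.
By linearity of expectation: E[X] = Σ_H E[X_H] = 12 · p^{5} = 12 · 1024/3125 = 12288/3125.
Numerically: E[X] ≈ 3.93216.

E[X] = 12 · (4/5)^{5} = 12288/3125 ≈ 3.93216.


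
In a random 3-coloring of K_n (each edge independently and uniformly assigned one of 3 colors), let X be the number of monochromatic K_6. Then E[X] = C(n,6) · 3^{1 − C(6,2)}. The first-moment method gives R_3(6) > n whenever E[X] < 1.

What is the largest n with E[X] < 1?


We need C(n, 6) · 3^{1 − 15} < 1, i.e. C(n, 6) < 3^{15 − 1} = 4782969.
Check values of n near the boundary:
  n = 39: C(39, 6) = 3262623; 3262623 < 4782969? YES
  n = 40: C(40, 6) = 3838380; 3838380 < 4782969? YES
  n = 41: C(41, 6) = 4496388; 4496388 < 4782969? YES
  n = 42: C(42, 6) = 5245786; 5245786 < 4782969? NO
The largest n with C(n, 6) < 4782969 is n = 41 (where E[X] = 1498796/1594323 ≈ 0.9401). Hence R_3(6) > 41, i.e. R_3(6) ≥ 42.

Largest n = 41; hence R_3(6) > 41.


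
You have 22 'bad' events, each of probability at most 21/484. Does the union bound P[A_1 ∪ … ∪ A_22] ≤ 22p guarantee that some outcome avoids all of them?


Union bound: P[∪_{i=1}^{22} A_i] ≤ Σ_i P[A_i] ≤ 22·p = 22·(21/484) = 21/22.
Numerically: 21/22 ≈ 0.954545.
Is 21/22 < 1? YES.
Since P[∪ A_i] ≤ 21/22 < 1, the complement has P[∩ A_i^c] ≥ 1 − 21/22 = 1/22 > 0, so some outcome avoids every A_i.

22·p = 21/22 ≈ 0.954545; existence CERTIFIED by the union bound.
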